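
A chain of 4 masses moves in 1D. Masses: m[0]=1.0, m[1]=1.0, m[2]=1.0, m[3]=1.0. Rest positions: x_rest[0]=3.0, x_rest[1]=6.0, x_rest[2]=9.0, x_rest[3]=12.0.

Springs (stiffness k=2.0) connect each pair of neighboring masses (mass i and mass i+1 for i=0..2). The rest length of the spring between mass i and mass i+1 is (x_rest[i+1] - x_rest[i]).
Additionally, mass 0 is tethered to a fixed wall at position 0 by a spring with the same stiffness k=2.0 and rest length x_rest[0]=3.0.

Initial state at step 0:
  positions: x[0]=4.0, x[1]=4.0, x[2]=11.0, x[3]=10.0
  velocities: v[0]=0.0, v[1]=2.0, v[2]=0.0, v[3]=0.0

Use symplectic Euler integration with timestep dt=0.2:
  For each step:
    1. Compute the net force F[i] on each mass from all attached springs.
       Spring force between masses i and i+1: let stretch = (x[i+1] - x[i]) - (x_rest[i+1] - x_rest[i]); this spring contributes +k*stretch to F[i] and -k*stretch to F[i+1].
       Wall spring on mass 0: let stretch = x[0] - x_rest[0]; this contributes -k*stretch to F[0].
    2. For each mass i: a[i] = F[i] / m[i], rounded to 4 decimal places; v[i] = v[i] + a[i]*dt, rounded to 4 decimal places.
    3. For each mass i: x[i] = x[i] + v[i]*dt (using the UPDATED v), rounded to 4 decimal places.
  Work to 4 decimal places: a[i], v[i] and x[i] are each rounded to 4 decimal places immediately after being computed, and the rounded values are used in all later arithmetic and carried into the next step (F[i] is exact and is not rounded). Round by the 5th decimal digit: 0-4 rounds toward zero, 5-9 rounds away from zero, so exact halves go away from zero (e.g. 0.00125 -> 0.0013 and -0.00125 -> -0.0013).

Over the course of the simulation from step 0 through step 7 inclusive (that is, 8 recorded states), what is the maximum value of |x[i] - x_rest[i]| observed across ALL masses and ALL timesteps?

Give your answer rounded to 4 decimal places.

Step 0: x=[4.0000 4.0000 11.0000 10.0000] v=[0.0000 2.0000 0.0000 0.0000]
Step 1: x=[3.6800 4.9600 10.3600 10.3200] v=[-1.6000 4.8000 -3.2000 1.6000]
Step 2: x=[3.1680 6.2496 9.2848 10.8832] v=[-2.5600 6.4480 -5.3760 2.8160]
Step 3: x=[2.6491 7.5355 8.0947 11.5585] v=[-2.5946 6.4294 -5.9507 3.3766]
Step 4: x=[2.3092 8.4752 7.1369 12.1967] v=[-1.6997 4.6985 -4.7889 3.1911]
Step 5: x=[2.2778 8.8146 6.6910 12.6701] v=[-0.1570 1.6968 -2.2297 2.3672]
Step 6: x=[2.5871 8.4611 6.8933 12.9052] v=[1.5466 -1.7674 1.0114 1.1756]
Step 7: x=[3.1594 7.5123 7.7020 12.8994] v=[2.8614 -4.7441 4.0433 -0.0292]
Max displacement = 2.8146

Answer: 2.8146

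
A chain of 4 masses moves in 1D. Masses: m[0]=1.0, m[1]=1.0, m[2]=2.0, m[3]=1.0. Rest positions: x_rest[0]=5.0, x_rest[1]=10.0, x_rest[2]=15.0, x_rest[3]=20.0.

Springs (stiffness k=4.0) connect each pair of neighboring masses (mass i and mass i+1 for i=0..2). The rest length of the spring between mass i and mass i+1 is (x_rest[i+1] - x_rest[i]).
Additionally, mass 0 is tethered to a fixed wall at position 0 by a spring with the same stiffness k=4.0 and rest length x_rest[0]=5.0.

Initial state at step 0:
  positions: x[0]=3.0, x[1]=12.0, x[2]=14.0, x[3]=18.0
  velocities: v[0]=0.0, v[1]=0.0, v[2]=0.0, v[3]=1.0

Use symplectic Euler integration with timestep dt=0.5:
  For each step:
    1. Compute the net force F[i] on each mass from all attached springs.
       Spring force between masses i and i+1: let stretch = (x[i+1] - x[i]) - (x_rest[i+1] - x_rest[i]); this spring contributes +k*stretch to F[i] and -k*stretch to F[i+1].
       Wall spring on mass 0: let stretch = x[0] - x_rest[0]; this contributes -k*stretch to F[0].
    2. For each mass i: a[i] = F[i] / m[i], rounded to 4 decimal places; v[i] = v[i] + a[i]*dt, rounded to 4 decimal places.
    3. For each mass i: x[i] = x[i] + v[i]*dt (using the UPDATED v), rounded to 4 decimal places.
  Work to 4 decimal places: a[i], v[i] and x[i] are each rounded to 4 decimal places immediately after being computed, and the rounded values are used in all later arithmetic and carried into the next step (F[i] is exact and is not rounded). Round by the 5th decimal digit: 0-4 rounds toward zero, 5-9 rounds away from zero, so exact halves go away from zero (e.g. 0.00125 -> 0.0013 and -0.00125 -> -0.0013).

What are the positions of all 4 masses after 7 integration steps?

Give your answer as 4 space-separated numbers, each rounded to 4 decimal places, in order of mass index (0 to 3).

Step 0: x=[3.0000 12.0000 14.0000 18.0000] v=[0.0000 0.0000 0.0000 1.0000]
Step 1: x=[9.0000 5.0000 15.0000 19.5000] v=[12.0000 -14.0000 2.0000 3.0000]
Step 2: x=[2.0000 12.0000 13.2500 21.5000] v=[-14.0000 14.0000 -3.5000 4.0000]
Step 3: x=[3.0000 10.2500 15.0000 20.2500] v=[2.0000 -3.5000 3.5000 -2.5000]
Step 4: x=[8.2500 6.0000 17.0000 18.7500] v=[10.5000 -8.5000 4.0000 -3.0000]
Step 5: x=[3.0000 15.0000 14.3750 20.5000] v=[-10.5000 18.0000 -5.2500 3.5000]
Step 6: x=[6.7500 11.3750 15.1250 21.1250] v=[7.5000 -7.2500 1.5000 1.2500]
Step 7: x=[8.3750 6.8750 17.0000 20.7500] v=[3.2500 -9.0000 3.7500 -0.7500]

Answer: 8.3750 6.8750 17.0000 20.7500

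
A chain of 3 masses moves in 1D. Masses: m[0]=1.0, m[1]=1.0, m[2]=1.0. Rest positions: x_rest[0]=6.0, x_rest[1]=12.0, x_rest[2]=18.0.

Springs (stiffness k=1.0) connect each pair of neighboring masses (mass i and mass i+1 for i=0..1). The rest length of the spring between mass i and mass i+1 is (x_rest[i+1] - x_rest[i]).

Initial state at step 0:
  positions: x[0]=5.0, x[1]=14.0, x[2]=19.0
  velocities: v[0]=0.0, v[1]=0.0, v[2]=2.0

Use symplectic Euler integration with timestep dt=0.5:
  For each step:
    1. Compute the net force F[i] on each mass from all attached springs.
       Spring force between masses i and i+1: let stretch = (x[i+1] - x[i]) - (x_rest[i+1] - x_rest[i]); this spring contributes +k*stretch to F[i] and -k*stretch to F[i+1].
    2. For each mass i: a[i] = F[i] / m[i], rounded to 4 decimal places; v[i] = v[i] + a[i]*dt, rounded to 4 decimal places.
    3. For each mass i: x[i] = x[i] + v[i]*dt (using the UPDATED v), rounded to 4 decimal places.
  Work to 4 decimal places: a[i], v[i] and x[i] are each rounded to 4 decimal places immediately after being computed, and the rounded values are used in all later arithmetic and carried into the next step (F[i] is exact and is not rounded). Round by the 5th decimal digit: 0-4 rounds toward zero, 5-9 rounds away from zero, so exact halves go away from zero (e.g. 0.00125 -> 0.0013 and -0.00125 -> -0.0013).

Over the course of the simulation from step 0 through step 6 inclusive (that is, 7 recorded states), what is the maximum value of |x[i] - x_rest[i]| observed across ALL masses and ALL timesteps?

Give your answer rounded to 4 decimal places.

Step 0: x=[5.0000 14.0000 19.0000] v=[0.0000 0.0000 2.0000]
Step 1: x=[5.7500 13.0000 20.2500] v=[1.5000 -2.0000 2.5000]
Step 2: x=[6.8125 12.0000 21.1875] v=[2.1250 -2.0000 1.8750]
Step 3: x=[7.6719 12.0000 21.3282] v=[1.7188 0.0000 0.2813]
Step 4: x=[8.1134 13.2501 20.6368] v=[0.8829 2.5001 -1.3828]
Step 5: x=[8.3391 15.0627 19.5987] v=[0.4513 3.6251 -2.0762]
Step 6: x=[8.7457 16.3284 18.9266] v=[0.8131 2.5313 -1.3442]
Max displacement = 4.3284

Answer: 4.3284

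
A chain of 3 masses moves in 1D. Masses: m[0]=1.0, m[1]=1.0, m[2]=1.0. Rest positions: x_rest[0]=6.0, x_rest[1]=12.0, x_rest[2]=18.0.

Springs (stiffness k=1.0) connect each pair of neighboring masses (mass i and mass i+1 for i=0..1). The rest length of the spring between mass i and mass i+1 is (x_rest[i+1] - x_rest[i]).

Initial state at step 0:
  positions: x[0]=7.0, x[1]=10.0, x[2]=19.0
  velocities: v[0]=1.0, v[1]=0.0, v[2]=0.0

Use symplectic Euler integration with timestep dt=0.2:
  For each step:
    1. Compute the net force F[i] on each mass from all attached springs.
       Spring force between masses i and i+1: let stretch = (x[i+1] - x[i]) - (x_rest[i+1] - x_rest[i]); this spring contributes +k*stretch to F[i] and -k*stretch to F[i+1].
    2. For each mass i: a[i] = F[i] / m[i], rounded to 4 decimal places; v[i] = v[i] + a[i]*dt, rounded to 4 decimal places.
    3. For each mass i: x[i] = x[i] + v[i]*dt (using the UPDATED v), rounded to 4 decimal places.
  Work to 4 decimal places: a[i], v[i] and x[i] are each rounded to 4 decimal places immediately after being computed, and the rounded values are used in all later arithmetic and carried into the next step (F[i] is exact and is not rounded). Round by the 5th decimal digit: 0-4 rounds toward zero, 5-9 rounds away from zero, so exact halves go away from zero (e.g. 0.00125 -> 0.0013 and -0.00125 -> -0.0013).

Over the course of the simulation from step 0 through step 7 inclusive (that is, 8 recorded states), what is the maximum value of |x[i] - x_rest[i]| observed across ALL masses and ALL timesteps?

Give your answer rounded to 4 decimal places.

Step 0: x=[7.0000 10.0000 19.0000] v=[1.0000 0.0000 0.0000]
Step 1: x=[7.0800 10.2400 18.8800] v=[0.4000 1.2000 -0.6000]
Step 2: x=[7.0464 10.6992 18.6544] v=[-0.1680 2.2960 -1.1280]
Step 3: x=[6.9189 11.3305 18.3506] v=[-0.6374 3.1565 -1.5190]
Step 4: x=[6.7279 12.0661 18.0060] v=[-0.9551 3.6782 -1.7230]
Step 5: x=[6.5104 12.8258 17.6638] v=[-1.0875 3.7985 -1.7110]
Step 6: x=[6.3055 13.5264 17.3681] v=[-1.0244 3.5030 -1.4786]
Step 7: x=[6.1495 14.0918 17.1587] v=[-0.7802 2.8272 -1.0469]
Max displacement = 2.0918

Answer: 2.0918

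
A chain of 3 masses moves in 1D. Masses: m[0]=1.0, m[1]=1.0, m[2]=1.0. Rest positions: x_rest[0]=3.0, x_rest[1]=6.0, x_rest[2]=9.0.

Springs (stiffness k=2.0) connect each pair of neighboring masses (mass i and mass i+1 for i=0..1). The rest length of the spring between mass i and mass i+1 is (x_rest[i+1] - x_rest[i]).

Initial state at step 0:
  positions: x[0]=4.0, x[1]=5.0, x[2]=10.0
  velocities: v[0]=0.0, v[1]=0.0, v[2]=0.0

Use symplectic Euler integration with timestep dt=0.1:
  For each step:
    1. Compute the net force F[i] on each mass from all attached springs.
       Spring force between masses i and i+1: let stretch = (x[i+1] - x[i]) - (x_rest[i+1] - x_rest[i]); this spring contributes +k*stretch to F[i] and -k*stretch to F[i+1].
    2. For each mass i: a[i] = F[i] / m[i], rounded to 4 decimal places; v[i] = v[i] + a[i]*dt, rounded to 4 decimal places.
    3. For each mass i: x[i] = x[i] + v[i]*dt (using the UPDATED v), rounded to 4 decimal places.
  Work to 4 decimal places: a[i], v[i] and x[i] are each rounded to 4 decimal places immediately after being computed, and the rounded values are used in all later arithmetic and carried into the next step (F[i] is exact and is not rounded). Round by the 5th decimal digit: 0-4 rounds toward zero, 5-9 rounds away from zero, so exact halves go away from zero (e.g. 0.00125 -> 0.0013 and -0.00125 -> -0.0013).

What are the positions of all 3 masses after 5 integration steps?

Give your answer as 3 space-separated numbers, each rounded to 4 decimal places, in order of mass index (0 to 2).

Step 0: x=[4.0000 5.0000 10.0000] v=[0.0000 0.0000 0.0000]
Step 1: x=[3.9600 5.0800 9.9600] v=[-0.4000 0.8000 -0.4000]
Step 2: x=[3.8824 5.2352 9.8824] v=[-0.7760 1.5520 -0.7760]
Step 3: x=[3.7719 5.4563 9.7719] v=[-1.1054 2.2109 -1.1054]
Step 4: x=[3.6351 5.7300 9.6351] v=[-1.3685 2.7371 -1.3685]
Step 5: x=[3.4802 6.0399 9.4802] v=[-1.5495 3.0991 -1.5495]

Answer: 3.4802 6.0399 9.4802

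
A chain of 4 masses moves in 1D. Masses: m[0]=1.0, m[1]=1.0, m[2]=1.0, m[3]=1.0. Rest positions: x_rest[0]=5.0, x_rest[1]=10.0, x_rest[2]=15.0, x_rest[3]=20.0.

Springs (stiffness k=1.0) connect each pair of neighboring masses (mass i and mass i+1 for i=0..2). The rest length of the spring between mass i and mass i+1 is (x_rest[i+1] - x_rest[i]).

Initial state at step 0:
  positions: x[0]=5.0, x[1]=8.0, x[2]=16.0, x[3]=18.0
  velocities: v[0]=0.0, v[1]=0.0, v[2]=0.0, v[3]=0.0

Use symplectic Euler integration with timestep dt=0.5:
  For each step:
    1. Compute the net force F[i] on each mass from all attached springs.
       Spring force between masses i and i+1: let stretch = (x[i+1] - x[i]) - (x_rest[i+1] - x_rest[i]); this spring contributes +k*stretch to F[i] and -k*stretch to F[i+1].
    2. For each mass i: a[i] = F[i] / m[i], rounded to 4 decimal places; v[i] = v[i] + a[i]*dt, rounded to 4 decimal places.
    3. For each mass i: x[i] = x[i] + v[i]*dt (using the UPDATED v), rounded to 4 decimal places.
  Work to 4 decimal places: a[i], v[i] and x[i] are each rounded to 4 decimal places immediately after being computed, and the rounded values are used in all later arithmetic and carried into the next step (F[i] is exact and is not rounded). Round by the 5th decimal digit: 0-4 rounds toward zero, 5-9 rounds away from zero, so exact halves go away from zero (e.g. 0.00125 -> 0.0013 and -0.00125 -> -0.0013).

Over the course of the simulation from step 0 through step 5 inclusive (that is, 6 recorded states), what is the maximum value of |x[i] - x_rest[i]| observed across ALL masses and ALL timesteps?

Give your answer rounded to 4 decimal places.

Answer: 2.7969

Derivation:
Step 0: x=[5.0000 8.0000 16.0000 18.0000] v=[0.0000 0.0000 0.0000 0.0000]
Step 1: x=[4.5000 9.2500 14.5000 18.7500] v=[-1.0000 2.5000 -3.0000 1.5000]
Step 2: x=[3.9375 10.6250 12.7500 19.6875] v=[-1.1250 2.7500 -3.5000 1.8750]
Step 3: x=[3.7969 10.8594 12.2031 20.1407] v=[-0.2813 0.4688 -1.0938 0.9063]
Step 4: x=[4.1719 9.6641 13.3047 19.8595] v=[0.7500 -2.3906 2.2032 -0.5625]
Step 5: x=[4.6700 8.0059 15.1349 19.1896] v=[0.9961 -3.3164 3.6603 -1.3399]
Max displacement = 2.7969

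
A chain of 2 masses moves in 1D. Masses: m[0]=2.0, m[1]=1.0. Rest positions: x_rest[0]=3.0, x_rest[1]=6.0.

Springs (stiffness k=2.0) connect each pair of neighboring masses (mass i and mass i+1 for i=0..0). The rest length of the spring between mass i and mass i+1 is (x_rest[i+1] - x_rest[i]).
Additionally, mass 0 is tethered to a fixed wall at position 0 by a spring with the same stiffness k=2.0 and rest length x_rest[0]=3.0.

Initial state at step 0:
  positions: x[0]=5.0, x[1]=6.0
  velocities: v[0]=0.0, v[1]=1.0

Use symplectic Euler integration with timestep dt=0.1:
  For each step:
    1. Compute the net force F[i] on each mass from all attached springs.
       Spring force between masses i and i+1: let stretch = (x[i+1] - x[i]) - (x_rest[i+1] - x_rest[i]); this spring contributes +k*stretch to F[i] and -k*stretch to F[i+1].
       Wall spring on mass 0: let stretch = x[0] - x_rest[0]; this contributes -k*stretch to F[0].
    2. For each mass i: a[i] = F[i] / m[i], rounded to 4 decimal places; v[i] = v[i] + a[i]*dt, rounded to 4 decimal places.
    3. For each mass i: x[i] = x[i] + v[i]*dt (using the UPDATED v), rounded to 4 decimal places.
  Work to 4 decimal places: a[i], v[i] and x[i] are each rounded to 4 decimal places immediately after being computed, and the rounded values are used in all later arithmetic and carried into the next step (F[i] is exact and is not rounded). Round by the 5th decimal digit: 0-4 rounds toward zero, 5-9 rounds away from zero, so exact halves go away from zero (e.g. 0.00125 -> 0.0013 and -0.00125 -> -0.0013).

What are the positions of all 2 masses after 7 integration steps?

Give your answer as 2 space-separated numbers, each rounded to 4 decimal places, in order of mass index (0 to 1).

Step 0: x=[5.0000 6.0000] v=[0.0000 1.0000]
Step 1: x=[4.9600 6.1400] v=[-0.4000 1.4000]
Step 2: x=[4.8822 6.3164] v=[-0.7780 1.7640]
Step 3: x=[4.7699 6.5241] v=[-1.1228 2.0772]
Step 4: x=[4.6275 6.7567] v=[-1.4244 2.3264]
Step 5: x=[4.4601 7.0068] v=[-1.6742 2.5006]
Step 6: x=[4.2736 7.2659] v=[-1.8655 2.5913]
Step 7: x=[4.0742 7.5252] v=[-1.9936 2.5928]

Answer: 4.0742 7.5252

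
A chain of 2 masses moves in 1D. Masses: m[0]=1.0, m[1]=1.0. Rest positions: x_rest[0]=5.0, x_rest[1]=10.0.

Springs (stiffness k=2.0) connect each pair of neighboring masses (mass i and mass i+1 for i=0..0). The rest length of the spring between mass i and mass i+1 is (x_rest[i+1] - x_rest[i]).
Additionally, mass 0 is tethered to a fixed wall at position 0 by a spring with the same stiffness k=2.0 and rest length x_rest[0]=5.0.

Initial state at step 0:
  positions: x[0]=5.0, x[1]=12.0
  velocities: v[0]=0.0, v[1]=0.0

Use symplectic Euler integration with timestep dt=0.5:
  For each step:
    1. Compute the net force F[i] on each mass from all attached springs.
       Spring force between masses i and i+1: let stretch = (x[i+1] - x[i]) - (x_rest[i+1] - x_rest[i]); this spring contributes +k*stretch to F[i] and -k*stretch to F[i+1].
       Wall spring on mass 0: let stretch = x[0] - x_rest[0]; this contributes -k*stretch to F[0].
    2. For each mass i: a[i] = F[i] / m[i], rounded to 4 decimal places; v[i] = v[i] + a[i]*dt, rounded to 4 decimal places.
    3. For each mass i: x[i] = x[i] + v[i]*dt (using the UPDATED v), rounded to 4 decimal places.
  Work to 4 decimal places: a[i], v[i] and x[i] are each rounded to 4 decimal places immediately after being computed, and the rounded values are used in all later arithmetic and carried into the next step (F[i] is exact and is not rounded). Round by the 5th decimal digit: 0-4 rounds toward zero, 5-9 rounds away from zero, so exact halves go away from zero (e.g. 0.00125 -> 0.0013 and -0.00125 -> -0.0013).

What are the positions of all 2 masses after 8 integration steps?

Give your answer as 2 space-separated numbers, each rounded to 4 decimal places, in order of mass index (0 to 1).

Answer: 4.8985 8.3751

Derivation:
Step 0: x=[5.0000 12.0000] v=[0.0000 0.0000]
Step 1: x=[6.0000 11.0000] v=[2.0000 -2.0000]
Step 2: x=[6.5000 10.0000] v=[1.0000 -2.0000]
Step 3: x=[5.5000 9.7500] v=[-2.0000 -0.5000]
Step 4: x=[3.8750 9.8750] v=[-3.2500 0.2500]
Step 5: x=[3.3125 9.5000] v=[-1.1250 -0.7500]
Step 6: x=[4.1875 8.5313] v=[1.7500 -1.9375]
Step 7: x=[5.1407 7.8907] v=[1.9063 -1.2813]
Step 8: x=[4.8985 8.3751] v=[-0.4844 0.9687]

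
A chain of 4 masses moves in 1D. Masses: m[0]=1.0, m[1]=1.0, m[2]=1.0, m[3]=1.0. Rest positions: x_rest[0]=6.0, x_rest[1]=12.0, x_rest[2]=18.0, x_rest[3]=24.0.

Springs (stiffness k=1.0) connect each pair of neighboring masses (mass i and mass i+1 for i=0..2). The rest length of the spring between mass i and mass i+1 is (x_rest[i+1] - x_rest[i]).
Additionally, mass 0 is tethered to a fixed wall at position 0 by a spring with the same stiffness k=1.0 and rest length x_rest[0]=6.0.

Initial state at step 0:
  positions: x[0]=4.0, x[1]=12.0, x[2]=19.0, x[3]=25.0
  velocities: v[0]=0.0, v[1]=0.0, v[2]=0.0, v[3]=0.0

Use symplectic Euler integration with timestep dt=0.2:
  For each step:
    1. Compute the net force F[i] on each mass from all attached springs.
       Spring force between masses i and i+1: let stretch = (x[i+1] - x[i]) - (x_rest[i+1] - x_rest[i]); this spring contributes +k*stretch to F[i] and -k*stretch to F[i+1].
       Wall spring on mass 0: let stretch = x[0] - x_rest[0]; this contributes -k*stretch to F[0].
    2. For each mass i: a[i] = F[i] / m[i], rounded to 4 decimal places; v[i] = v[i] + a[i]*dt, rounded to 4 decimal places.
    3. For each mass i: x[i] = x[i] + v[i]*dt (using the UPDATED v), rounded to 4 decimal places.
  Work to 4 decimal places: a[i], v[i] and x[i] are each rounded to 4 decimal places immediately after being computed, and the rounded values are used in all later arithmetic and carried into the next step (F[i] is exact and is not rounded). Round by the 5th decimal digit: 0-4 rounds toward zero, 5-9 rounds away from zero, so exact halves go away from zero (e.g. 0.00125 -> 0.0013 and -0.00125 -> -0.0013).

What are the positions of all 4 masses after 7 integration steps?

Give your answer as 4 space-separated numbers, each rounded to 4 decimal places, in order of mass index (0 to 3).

Answer: 6.9489 11.6704 18.1006 24.8251

Derivation:
Step 0: x=[4.0000 12.0000 19.0000 25.0000] v=[0.0000 0.0000 0.0000 0.0000]
Step 1: x=[4.1600 11.9600 18.9600 25.0000] v=[0.8000 -0.2000 -0.2000 0.0000]
Step 2: x=[4.4656 11.8880 18.8816 24.9984] v=[1.5280 -0.3600 -0.3920 -0.0080]
Step 3: x=[4.8895 11.7988 18.7681 24.9921] v=[2.1194 -0.4458 -0.5674 -0.0314]
Step 4: x=[5.3942 11.7120 18.6248 24.9769] v=[2.5234 -0.4338 -0.7165 -0.0762]
Step 5: x=[5.9358 11.6490 18.4591 24.9476] v=[2.7081 -0.3148 -0.8286 -0.1466]
Step 6: x=[6.4685 11.6299 18.2805 24.8987] v=[2.6636 -0.0954 -0.8929 -0.2443]
Step 7: x=[6.9489 11.6704 18.1006 24.8251] v=[2.4022 0.2024 -0.8994 -0.3679]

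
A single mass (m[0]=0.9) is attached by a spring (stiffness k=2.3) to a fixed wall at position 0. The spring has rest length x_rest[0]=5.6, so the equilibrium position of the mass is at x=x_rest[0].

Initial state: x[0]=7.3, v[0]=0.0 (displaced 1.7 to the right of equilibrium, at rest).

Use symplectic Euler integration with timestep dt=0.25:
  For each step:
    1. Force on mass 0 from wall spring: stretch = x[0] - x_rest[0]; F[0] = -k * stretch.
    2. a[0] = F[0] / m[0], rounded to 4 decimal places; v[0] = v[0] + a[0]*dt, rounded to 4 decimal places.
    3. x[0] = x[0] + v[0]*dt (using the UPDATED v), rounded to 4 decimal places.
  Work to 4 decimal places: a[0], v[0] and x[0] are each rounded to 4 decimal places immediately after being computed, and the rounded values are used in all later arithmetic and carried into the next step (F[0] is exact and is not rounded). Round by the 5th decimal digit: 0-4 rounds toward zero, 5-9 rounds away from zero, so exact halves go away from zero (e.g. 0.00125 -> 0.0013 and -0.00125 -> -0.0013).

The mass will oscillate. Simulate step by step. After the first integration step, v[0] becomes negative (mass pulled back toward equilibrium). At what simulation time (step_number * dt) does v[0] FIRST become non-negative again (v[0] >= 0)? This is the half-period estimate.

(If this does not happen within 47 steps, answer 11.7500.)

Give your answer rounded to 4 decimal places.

Step 0: x=[7.3000] v=[0.0000]
Step 1: x=[7.0285] v=[-1.0861]
Step 2: x=[6.5288] v=[-1.9988]
Step 3: x=[5.8808] v=[-2.5922]
Step 4: x=[5.1879] v=[-2.7716]
Step 5: x=[4.5608] v=[-2.5083]
Step 6: x=[4.0997] v=[-1.8444]
Step 7: x=[3.8782] v=[-0.8859]
Step 8: x=[3.9318] v=[0.2142]
First v>=0 after going negative at step 8, time=2.0000

Answer: 2.0000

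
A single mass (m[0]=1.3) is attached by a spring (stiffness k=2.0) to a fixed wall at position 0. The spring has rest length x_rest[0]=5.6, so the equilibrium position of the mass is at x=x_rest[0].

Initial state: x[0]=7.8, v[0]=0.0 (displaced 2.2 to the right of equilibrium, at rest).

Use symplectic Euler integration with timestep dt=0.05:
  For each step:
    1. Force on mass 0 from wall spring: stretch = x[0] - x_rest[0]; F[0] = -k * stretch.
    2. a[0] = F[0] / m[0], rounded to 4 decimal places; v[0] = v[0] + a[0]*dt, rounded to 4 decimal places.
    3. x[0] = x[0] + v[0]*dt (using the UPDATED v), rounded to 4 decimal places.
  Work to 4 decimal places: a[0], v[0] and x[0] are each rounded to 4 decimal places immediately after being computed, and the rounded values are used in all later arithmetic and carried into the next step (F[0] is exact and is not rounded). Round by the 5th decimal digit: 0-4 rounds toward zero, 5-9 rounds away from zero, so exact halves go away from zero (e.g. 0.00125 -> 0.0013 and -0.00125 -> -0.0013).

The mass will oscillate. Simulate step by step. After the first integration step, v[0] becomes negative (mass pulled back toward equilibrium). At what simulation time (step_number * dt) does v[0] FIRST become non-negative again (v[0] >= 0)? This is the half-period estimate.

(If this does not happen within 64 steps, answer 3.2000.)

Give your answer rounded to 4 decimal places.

Answer: 2.5500

Derivation:
Step 0: x=[7.8000] v=[0.0000]
Step 1: x=[7.7915] v=[-0.1692]
Step 2: x=[7.7746] v=[-0.3378]
Step 3: x=[7.7493] v=[-0.5051]
Step 4: x=[7.7158] v=[-0.6704]
Step 5: x=[7.6741] v=[-0.8332]
Step 6: x=[7.6245] v=[-0.9927]
Step 7: x=[7.5671] v=[-1.1484]
Step 8: x=[7.5021] v=[-1.2997]
Step 9: x=[7.4298] v=[-1.4460]
Step 10: x=[7.3505] v=[-1.5868]
Step 11: x=[7.2644] v=[-1.7215]
Step 12: x=[7.1719] v=[-1.8495]
Step 13: x=[7.0734] v=[-1.9704]
Step 14: x=[6.9692] v=[-2.0837]
Step 15: x=[6.8598] v=[-2.1890]
Step 16: x=[6.7455] v=[-2.2859]
Step 17: x=[6.6268] v=[-2.3740]
Step 18: x=[6.5042] v=[-2.4530]
Step 19: x=[6.3781] v=[-2.5226]
Step 20: x=[6.2490] v=[-2.5825]
Step 21: x=[6.1174] v=[-2.6324]
Step 22: x=[5.9838] v=[-2.6722]
Step 23: x=[5.8487] v=[-2.7017]
Step 24: x=[5.7127] v=[-2.7208]
Step 25: x=[5.5762] v=[-2.7295]
Step 26: x=[5.4398] v=[-2.7277]
Step 27: x=[5.3040] v=[-2.7154]
Step 28: x=[5.1694] v=[-2.6926]
Step 29: x=[5.0364] v=[-2.6595]
Step 30: x=[4.9056] v=[-2.6161]
Step 31: x=[4.7775] v=[-2.5627]
Step 32: x=[4.6525] v=[-2.4994]
Step 33: x=[4.5312] v=[-2.4265]
Step 34: x=[4.4140] v=[-2.3443]
Step 35: x=[4.3013] v=[-2.2531]
Step 36: x=[4.1936] v=[-2.1532]
Step 37: x=[4.0914] v=[-2.0450]
Step 38: x=[3.9950] v=[-1.9290]
Step 39: x=[3.9047] v=[-1.8055]
Step 40: x=[3.8209] v=[-1.6751]
Step 41: x=[3.7440] v=[-1.5382]
Step 42: x=[3.6742] v=[-1.3954]
Step 43: x=[3.6118] v=[-1.2473]
Step 44: x=[3.5571] v=[-1.0944]
Step 45: x=[3.5102] v=[-0.9373]
Step 46: x=[3.4714] v=[-0.7765]
Step 47: x=[3.4408] v=[-0.6128]
Step 48: x=[3.4185] v=[-0.4467]
Step 49: x=[3.4046] v=[-0.2789]
Step 50: x=[3.3991] v=[-0.1100]
Step 51: x=[3.4021] v=[0.0593]
First v>=0 after going negative at step 51, time=2.5500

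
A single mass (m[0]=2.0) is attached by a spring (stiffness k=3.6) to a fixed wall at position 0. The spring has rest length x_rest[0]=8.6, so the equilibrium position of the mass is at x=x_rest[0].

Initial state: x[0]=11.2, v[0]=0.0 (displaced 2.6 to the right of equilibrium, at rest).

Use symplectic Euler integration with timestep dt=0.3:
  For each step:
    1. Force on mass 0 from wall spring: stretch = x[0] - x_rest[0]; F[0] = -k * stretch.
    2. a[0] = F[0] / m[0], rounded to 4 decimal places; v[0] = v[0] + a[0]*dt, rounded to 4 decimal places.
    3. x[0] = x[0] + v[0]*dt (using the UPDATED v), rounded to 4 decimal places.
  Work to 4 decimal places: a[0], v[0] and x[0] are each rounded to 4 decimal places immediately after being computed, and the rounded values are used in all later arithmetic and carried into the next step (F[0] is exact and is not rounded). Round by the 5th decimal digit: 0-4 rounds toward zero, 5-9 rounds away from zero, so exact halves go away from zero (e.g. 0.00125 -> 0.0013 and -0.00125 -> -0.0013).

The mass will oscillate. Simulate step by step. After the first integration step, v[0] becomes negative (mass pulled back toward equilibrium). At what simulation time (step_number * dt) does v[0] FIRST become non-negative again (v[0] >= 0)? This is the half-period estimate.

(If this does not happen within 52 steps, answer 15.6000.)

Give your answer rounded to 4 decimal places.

Answer: 2.4000

Derivation:
Step 0: x=[11.2000] v=[0.0000]
Step 1: x=[10.7788] v=[-1.4040]
Step 2: x=[10.0047] v=[-2.5805]
Step 3: x=[9.0030] v=[-3.3391]
Step 4: x=[7.9360] v=[-3.5567]
Step 5: x=[6.9766] v=[-3.1981]
Step 6: x=[6.2802] v=[-2.3215]
Step 7: x=[5.9596] v=[-1.0688]
Step 8: x=[6.0667] v=[0.3570]
First v>=0 after going negative at step 8, time=2.4000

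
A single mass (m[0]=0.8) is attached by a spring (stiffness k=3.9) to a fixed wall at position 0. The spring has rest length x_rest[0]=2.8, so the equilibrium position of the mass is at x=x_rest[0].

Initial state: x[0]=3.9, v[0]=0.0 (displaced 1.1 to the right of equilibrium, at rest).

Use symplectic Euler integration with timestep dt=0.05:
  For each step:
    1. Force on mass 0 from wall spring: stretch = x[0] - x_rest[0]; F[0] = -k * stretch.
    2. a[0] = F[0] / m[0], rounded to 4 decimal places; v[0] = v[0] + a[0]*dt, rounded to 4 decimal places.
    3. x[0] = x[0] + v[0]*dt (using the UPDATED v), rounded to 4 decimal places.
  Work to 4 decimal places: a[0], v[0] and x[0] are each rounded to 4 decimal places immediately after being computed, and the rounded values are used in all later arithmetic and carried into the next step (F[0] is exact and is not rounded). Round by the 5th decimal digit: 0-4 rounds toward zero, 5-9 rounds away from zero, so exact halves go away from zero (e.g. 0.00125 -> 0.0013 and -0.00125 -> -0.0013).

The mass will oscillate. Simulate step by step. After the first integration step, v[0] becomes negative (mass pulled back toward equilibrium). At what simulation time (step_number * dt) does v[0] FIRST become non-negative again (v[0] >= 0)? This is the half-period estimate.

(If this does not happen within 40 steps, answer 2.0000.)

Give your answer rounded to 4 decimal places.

Step 0: x=[3.9000] v=[0.0000]
Step 1: x=[3.8866] v=[-0.2681]
Step 2: x=[3.8600] v=[-0.5330]
Step 3: x=[3.8204] v=[-0.7914]
Step 4: x=[3.7684] v=[-1.0401]
Step 5: x=[3.7046] v=[-1.2762]
Step 6: x=[3.6298] v=[-1.4967]
Step 7: x=[3.5449] v=[-1.6990]
Step 8: x=[3.4509] v=[-1.8806]
Step 9: x=[3.3489] v=[-2.0393]
Step 10: x=[3.2402] v=[-2.1731]
Step 11: x=[3.1262] v=[-2.2804]
Step 12: x=[3.0082] v=[-2.3599]
Step 13: x=[2.8877] v=[-2.4107]
Step 14: x=[2.7661] v=[-2.4321]
Step 15: x=[2.6449] v=[-2.4238]
Step 16: x=[2.5256] v=[-2.3860]
Step 17: x=[2.4096] v=[-2.3191]
Step 18: x=[2.2984] v=[-2.2239]
Step 19: x=[2.1933] v=[-2.1016]
Step 20: x=[2.0956] v=[-1.9537]
Step 21: x=[2.0065] v=[-1.7820]
Step 22: x=[1.9271] v=[-1.5886]
Step 23: x=[1.8583] v=[-1.3758]
Step 24: x=[1.8010] v=[-1.1463]
Step 25: x=[1.7559] v=[-0.9028]
Step 26: x=[1.7235] v=[-0.6483]
Step 27: x=[1.7042] v=[-0.3859]
Step 28: x=[1.6983] v=[-0.1188]
Step 29: x=[1.7058] v=[0.1497]
First v>=0 after going negative at step 29, time=1.4500

Answer: 1.4500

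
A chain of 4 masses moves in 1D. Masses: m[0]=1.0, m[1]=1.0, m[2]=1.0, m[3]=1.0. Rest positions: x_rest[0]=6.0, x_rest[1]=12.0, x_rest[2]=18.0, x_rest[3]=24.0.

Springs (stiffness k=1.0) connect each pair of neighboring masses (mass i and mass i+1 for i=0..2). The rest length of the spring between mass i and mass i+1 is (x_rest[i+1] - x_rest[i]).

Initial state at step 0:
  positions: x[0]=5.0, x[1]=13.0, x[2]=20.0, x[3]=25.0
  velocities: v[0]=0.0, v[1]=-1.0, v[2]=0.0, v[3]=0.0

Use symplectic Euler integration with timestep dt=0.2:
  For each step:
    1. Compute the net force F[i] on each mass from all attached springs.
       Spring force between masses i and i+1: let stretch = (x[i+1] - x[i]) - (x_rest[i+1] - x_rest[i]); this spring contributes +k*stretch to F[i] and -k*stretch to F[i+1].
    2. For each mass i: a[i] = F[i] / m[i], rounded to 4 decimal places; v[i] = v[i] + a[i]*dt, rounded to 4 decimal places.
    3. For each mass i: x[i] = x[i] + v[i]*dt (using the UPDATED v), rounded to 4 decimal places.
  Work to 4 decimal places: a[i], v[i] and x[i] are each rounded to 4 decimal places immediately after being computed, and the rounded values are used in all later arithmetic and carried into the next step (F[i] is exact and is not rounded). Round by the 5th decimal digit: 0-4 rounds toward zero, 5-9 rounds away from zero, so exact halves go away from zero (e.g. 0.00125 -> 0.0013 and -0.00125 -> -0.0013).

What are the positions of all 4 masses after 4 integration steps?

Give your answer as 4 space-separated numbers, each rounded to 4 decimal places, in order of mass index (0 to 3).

Step 0: x=[5.0000 13.0000 20.0000 25.0000] v=[0.0000 -1.0000 0.0000 0.0000]
Step 1: x=[5.0800 12.7600 19.9200 25.0400] v=[0.4000 -1.2000 -0.4000 0.2000]
Step 2: x=[5.2272 12.4992 19.7584 25.1152] v=[0.7360 -1.3040 -0.8080 0.3760]
Step 3: x=[5.4253 12.2379 19.5207 25.2161] v=[0.9904 -1.3066 -1.1885 0.5046]
Step 4: x=[5.6559 11.9954 19.2195 25.3292] v=[1.1529 -1.2126 -1.5060 0.5655]

Answer: 5.6559 11.9954 19.2195 25.3292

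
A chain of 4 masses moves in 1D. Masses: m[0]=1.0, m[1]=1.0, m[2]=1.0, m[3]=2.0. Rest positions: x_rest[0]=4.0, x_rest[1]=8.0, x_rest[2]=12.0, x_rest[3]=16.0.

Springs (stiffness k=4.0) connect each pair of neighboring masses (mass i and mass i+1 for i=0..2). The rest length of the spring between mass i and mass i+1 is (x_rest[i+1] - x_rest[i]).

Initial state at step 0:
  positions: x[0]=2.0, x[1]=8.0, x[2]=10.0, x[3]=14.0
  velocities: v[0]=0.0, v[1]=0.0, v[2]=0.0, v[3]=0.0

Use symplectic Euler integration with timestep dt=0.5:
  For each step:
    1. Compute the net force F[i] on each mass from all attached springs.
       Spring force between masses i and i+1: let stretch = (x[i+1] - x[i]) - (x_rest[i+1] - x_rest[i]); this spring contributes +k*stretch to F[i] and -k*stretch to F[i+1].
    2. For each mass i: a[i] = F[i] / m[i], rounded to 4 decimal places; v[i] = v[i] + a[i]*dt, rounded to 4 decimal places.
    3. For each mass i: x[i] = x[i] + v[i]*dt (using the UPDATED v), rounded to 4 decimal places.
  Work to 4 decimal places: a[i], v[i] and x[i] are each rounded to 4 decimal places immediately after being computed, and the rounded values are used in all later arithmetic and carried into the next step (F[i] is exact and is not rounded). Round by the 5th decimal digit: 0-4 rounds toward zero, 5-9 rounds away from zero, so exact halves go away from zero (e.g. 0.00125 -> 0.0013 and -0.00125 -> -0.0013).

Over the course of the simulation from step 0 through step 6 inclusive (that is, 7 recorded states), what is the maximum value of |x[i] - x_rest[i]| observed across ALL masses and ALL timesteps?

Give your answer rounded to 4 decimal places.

Answer: 4.0000

Derivation:
Step 0: x=[2.0000 8.0000 10.0000 14.0000] v=[0.0000 0.0000 0.0000 0.0000]
Step 1: x=[4.0000 4.0000 12.0000 14.0000] v=[4.0000 -8.0000 4.0000 0.0000]
Step 2: x=[2.0000 8.0000 8.0000 15.0000] v=[-4.0000 8.0000 -8.0000 2.0000]
Step 3: x=[2.0000 6.0000 11.0000 14.5000] v=[0.0000 -4.0000 6.0000 -1.0000]
Step 4: x=[2.0000 5.0000 12.5000 14.2500] v=[0.0000 -2.0000 3.0000 -0.5000]
Step 5: x=[1.0000 8.5000 8.2500 15.1250] v=[-2.0000 7.0000 -8.5000 1.7500]
Step 6: x=[3.5000 4.2500 11.1250 14.5625] v=[5.0000 -8.5000 5.7500 -1.1250]
Max displacement = 4.0000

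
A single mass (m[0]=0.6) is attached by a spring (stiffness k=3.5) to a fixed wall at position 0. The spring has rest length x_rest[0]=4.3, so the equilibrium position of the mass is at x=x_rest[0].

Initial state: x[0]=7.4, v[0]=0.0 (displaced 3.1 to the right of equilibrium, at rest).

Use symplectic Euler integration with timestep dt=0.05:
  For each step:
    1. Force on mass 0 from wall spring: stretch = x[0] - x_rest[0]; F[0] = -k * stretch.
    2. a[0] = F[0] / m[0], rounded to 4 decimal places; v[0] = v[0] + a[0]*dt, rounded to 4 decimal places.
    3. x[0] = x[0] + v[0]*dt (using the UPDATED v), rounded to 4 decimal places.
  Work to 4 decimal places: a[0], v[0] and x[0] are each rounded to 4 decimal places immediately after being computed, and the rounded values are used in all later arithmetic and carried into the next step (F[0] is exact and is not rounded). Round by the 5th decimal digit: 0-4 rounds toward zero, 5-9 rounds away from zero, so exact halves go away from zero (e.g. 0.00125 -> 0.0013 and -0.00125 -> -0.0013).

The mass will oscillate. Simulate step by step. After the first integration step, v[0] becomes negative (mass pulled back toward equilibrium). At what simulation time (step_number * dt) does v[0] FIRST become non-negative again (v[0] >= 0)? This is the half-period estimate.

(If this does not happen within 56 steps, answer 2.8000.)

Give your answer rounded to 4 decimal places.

Answer: 1.3000

Derivation:
Step 0: x=[7.4000] v=[0.0000]
Step 1: x=[7.3548] v=[-0.9042]
Step 2: x=[7.2650] v=[-1.7952]
Step 3: x=[7.1320] v=[-2.6600]
Step 4: x=[6.9577] v=[-3.4860]
Step 5: x=[6.7446] v=[-4.2612]
Step 6: x=[6.4959] v=[-4.9742]
Step 7: x=[6.2152] v=[-5.6147]
Step 8: x=[5.9065] v=[-6.1733]
Step 9: x=[5.5744] v=[-6.6419]
Step 10: x=[5.2237] v=[-7.0136]
Step 11: x=[4.8596] v=[-7.2830]
Step 12: x=[4.4873] v=[-7.4462]
Step 13: x=[4.1123] v=[-7.5008]
Step 14: x=[3.7400] v=[-7.4461]
Step 15: x=[3.3759] v=[-7.2828]
Step 16: x=[3.0252] v=[-7.0133]
Step 17: x=[2.6931] v=[-6.6415]
Step 18: x=[2.3845] v=[-6.1728]
Step 19: x=[2.1038] v=[-5.6141]
Step 20: x=[1.8551] v=[-4.9735]
Step 21: x=[1.6421] v=[-4.2604]
Step 22: x=[1.4678] v=[-3.4852]
Step 23: x=[1.3348] v=[-2.6591]
Step 24: x=[1.2451] v=[-1.7943]
Step 25: x=[1.1999] v=[-0.9033]
Step 26: x=[1.1999] v=[0.0009]
First v>=0 after going negative at step 26, time=1.3000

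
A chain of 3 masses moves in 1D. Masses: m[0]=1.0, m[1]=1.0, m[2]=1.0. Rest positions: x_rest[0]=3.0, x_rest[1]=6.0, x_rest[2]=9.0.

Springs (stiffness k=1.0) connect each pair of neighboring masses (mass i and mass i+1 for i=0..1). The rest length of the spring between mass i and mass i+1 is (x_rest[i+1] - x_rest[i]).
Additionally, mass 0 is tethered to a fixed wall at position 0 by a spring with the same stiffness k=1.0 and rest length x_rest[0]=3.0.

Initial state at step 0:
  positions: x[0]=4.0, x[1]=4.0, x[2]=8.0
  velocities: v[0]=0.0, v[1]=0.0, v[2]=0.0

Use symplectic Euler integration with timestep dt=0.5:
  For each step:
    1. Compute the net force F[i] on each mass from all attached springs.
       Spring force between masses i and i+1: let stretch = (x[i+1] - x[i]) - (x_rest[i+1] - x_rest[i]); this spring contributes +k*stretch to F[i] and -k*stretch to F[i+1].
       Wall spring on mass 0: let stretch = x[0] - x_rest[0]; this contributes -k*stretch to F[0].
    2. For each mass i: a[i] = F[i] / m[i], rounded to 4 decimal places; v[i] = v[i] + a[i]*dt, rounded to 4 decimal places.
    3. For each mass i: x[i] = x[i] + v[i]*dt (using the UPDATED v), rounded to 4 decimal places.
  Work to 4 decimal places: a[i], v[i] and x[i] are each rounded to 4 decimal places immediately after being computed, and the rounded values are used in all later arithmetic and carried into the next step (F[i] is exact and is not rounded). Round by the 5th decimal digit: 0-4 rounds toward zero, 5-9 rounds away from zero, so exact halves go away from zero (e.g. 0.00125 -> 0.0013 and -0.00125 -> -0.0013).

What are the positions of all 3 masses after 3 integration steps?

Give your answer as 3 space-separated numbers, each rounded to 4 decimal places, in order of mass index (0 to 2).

Step 0: x=[4.0000 4.0000 8.0000] v=[0.0000 0.0000 0.0000]
Step 1: x=[3.0000 5.0000 7.7500] v=[-2.0000 2.0000 -0.5000]
Step 2: x=[1.7500 6.1875 7.5625] v=[-2.5000 2.3750 -0.3750]
Step 3: x=[1.1719 6.6094 7.7813] v=[-1.1563 0.8438 0.4375]

Answer: 1.1719 6.6094 7.7813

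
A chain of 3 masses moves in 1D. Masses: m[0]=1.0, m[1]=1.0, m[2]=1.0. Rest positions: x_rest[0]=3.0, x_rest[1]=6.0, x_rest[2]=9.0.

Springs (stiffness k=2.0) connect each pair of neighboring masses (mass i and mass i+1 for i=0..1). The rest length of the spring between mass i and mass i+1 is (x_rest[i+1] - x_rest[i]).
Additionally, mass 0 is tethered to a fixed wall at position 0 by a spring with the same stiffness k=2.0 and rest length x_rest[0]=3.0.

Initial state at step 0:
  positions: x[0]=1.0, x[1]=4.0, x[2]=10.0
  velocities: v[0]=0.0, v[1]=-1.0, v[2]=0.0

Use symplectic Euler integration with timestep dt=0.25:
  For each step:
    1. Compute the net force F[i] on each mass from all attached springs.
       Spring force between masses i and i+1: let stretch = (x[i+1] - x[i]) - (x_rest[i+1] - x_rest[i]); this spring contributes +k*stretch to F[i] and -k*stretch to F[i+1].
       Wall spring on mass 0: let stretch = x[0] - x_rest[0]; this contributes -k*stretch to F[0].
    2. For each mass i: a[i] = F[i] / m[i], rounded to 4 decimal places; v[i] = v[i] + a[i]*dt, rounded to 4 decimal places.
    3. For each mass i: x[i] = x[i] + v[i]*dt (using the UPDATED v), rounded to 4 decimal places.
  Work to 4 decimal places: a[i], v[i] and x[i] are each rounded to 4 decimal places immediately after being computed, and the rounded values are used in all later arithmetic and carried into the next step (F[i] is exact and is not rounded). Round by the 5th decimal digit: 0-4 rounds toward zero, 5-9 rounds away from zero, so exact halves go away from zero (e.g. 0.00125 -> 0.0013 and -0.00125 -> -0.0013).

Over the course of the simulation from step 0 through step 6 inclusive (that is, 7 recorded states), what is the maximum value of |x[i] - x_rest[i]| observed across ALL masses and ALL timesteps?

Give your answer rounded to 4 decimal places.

Step 0: x=[1.0000 4.0000 10.0000] v=[0.0000 -1.0000 0.0000]
Step 1: x=[1.2500 4.1250 9.6250] v=[1.0000 0.5000 -1.5000]
Step 2: x=[1.7031 4.5781 8.9375] v=[1.8125 1.8125 -2.7500]
Step 3: x=[2.3027 5.2168 8.0801] v=[2.3985 2.5547 -3.4297]
Step 4: x=[2.9788 5.8491 7.2398] v=[2.7042 2.5293 -3.3614]
Step 5: x=[3.6413 6.2965 6.6006] v=[2.6500 1.7895 -2.5568]
Step 6: x=[4.1806 6.4500 6.2984] v=[2.1570 0.6140 -1.2089]
Max displacement = 2.7016

Answer: 2.7016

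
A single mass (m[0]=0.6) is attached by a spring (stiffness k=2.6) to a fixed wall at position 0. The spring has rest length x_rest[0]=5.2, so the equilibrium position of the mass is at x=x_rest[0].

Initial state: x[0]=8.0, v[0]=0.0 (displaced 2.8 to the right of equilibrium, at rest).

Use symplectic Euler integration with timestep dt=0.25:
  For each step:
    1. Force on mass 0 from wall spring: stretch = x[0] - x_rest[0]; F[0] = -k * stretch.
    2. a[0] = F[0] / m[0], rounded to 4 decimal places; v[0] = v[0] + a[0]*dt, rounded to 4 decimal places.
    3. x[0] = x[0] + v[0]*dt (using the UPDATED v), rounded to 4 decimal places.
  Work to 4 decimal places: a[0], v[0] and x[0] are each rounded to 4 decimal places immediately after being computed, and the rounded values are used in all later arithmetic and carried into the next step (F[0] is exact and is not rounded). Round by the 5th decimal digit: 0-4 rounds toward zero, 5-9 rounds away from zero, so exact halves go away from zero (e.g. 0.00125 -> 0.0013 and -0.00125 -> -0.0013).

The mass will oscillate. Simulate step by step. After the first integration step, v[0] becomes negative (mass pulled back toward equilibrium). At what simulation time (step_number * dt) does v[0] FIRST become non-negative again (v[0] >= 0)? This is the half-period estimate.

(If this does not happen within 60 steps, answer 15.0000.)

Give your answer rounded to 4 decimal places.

Step 0: x=[8.0000] v=[0.0000]
Step 1: x=[7.2417] v=[-3.0333]
Step 2: x=[5.9304] v=[-5.2452]
Step 3: x=[4.4213] v=[-6.0365]
Step 4: x=[3.1231] v=[-5.1929]
Step 5: x=[2.3874] v=[-2.9429]
Step 6: x=[2.4134] v=[0.1041]
First v>=0 after going negative at step 6, time=1.5000

Answer: 1.5000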